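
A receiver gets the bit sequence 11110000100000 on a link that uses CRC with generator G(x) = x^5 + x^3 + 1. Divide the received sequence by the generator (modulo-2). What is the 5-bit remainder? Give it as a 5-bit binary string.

Modulo-2 division of 11110000100000 by 101001:
  pos 0: 111100 XOR 101001 = 010101
  pos 1: 101010 XOR 101001 = 000011
  pos 5: 110100 XOR 101001 = 011101
  pos 6: 111010 XOR 101001 = 010011
  pos 7: 100110 XOR 101001 = 001111
Remainder = 11110 (nonzero — an error is detected).

11110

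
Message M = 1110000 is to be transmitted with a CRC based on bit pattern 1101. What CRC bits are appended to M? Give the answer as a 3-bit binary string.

Append 3 zeros: 1110000000. Divide by 1101 (XOR where the leading bit is 1):
  pos 0: 1110 XOR 1101 = 0011
  pos 2: 1100 XOR 1101 = 0001
  pos 5: 1000 XOR 1101 = 0101
  pos 6: 1010 XOR 1101 = 0111
Remainder (last 3 bits) = 111. This is the CRC / FCS.

111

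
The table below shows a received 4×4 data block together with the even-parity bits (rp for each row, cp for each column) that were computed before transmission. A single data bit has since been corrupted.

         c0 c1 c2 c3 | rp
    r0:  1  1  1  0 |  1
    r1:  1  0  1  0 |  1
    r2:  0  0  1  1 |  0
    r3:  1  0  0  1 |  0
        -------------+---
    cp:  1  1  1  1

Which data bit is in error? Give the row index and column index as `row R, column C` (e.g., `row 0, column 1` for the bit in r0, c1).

row 1, column 3

Recompute each row's even parity and compare to rp:
  r0: data parity 1, sent rp 1 → ok
  r1: data parity 0, sent rp 1 → mismatch
  r2: data parity 0, sent rp 0 → ok
  r3: data parity 0, sent rp 0 → ok
Recompute each column's even parity and compare to cp:
  c0: data parity 1, sent cp 1 → ok
  c1: data parity 1, sent cp 1 → ok
  c2: data parity 1, sent cp 1 → ok
  c3: data parity 0, sent cp 1 → mismatch
Exactly one row (r1) and one column (c3) fail → the flipped bit is at their intersection.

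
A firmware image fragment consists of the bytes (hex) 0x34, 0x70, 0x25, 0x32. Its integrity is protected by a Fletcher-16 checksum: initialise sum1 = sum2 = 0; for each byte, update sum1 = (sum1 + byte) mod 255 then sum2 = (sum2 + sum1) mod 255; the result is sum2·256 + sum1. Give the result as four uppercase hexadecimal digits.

Running sums (mod 255):
  after byte 0 (0x34): sum1=52, sum2=52
  after byte 1 (0x70): sum1=164, sum2=216
  after byte 2 (0x25): sum1=201, sum2=162
  after byte 3 (0x32): sum1=251, sum2=158
Checksum = sum2·256 + sum1 = 158·256 + 251 = 40699 = 0x9EFB.

9EFB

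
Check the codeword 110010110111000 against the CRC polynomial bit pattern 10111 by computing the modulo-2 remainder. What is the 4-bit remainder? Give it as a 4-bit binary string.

0000

Modulo-2 division of 110010110111000 by 10111:
  pos 0: 11001 XOR 10111 = 01110
  pos 1: 11100 XOR 10111 = 01011
  pos 2: 10111 XOR 10111 = 00000
  pos 7: 10111 XOR 10111 = 00000
Remainder = 0000 (zero — the frame passes the CRC check).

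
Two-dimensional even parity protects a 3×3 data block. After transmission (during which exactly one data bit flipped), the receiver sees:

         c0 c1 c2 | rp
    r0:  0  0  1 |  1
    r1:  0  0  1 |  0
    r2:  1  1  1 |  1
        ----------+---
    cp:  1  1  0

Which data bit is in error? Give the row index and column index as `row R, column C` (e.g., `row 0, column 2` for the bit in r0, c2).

Recompute each row's even parity and compare to rp:
  r0: data parity 1, sent rp 1 → ok
  r1: data parity 1, sent rp 0 → mismatch
  r2: data parity 1, sent rp 1 → ok
Recompute each column's even parity and compare to cp:
  c0: data parity 1, sent cp 1 → ok
  c1: data parity 1, sent cp 1 → ok
  c2: data parity 1, sent cp 0 → mismatch
Exactly one row (r1) and one column (c2) fail → the flipped bit is at their intersection.

row 1, column 2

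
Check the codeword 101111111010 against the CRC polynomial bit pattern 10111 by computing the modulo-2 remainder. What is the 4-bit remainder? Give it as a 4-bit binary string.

1000

Modulo-2 division of 101111111010 by 10111:
  pos 0: 10111 XOR 10111 = 00000
  pos 5: 11110 XOR 10111 = 01001
  pos 6: 10011 XOR 10111 = 00100
Remainder = 1000 (nonzero — an error is detected).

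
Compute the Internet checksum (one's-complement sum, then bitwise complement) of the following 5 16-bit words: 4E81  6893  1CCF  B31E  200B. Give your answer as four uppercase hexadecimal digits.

58F2

One's-complement addition (fold any carry out of bit 15 back into bit 0):
  0x4E81 + 0x6893 = 0x0B714
  0xB714 + 0x1CCF = 0x0D3E3
  0xD3E3 + 0xB31E = 0x18701 → wrap carry → 0x8702
  0x8702 + 0x200B = 0x0A70D
One's-complement sum = 0xA70D.
Checksum = ~0xA70D & 0xFFFF = 0x58F2.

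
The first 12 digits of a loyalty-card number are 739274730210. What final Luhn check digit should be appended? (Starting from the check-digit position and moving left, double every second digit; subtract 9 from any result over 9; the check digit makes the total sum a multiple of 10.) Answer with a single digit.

Partial digits right→left: 0 1 2 0 3 7 4 7 2 9 3 7
Double every second digit counting from the check-digit position (so the 1st, 3rd, 5th, ... of the partial from the right).
  doubled (with −9 where >9): 0 4 6 8 4 6 → sum 28
  kept as-is: 1 0 7 7 9 7 → sum 31
Total = 28 + 31 = 59.
Check digit = (10 − (59 mod 10)) mod 10 = 1.

1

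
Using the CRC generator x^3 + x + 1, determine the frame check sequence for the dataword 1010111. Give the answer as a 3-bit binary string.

111

Append 3 zeros: 1010111000. Divide by 1011 (XOR where the leading bit is 1):
  pos 0: 1010 XOR 1011 = 0001
  pos 3: 1111 XOR 1011 = 0100
  pos 4: 1000 XOR 1011 = 0011
  pos 6: 1100 XOR 1011 = 0111
Remainder (last 3 bits) = 111. This is the CRC / FCS.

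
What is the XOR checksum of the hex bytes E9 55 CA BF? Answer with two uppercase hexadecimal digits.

C9

XOR the bytes together:
  start with 0xE9
  0xE9 ⊕ 0x55 = 0xBC
  0xBC ⊕ 0xCA = 0x76
  0x76 ⊕ 0xBF = 0xC9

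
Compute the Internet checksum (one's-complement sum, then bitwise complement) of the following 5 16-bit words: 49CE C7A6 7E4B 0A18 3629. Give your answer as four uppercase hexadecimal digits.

2FFE

One's-complement addition (fold any carry out of bit 15 back into bit 0):
  0x49CE + 0xC7A6 = 0x11174 → wrap carry → 0x1175
  0x1175 + 0x7E4B = 0x08FC0
  0x8FC0 + 0x0A18 = 0x099D8
  0x99D8 + 0x3629 = 0x0D001
One's-complement sum = 0xD001.
Checksum = ~0xD001 & 0xFFFF = 0x2FFE.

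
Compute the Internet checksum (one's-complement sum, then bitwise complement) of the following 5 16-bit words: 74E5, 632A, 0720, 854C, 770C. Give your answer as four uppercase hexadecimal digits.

One's-complement addition (fold any carry out of bit 15 back into bit 0):
  0x74E5 + 0x632A = 0x0D80F
  0xD80F + 0x0720 = 0x0DF2F
  0xDF2F + 0x854C = 0x1647B → wrap carry → 0x647C
  0x647C + 0x770C = 0x0DB88
One's-complement sum = 0xDB88.
Checksum = ~0xDB88 & 0xFFFF = 0x2477.

2477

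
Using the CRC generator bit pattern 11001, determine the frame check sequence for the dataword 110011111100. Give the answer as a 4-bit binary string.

1001

Append 4 zeros: 1100111111000000. Divide by 11001 (XOR where the leading bit is 1):
  pos 0: 11001 XOR 11001 = 00000
  pos 5: 11111 XOR 11001 = 00110
  pos 7: 11000 XOR 11001 = 00001
  pos 11: 10000 XOR 11001 = 01001
Remainder (last 4 bits) = 1001. This is the CRC / FCS.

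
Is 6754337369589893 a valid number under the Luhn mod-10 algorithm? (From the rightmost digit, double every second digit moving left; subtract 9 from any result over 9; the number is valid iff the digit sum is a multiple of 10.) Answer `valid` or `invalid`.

From the right, keep odd positions and double even positions (subtract 9 from any doubled value over 9):
  doubled (positions 2,4,...): 9 9 1 3 5 6 1 3 → sum 37
  kept (positions 1,3,...): 3 8 8 9 3 3 4 7 → sum 45
Total = 82.
82 mod 10 = 2, so the number is invalid.

invalid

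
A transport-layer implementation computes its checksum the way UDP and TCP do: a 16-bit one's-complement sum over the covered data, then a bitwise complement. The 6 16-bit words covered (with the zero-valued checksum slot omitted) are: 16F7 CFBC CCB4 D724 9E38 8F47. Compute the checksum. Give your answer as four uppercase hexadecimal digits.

47F2

One's-complement addition (fold any carry out of bit 15 back into bit 0):
  0x16F7 + 0xCFBC = 0x0E6B3
  0xE6B3 + 0xCCB4 = 0x1B367 → wrap carry → 0xB368
  0xB368 + 0xD724 = 0x18A8C → wrap carry → 0x8A8D
  0x8A8D + 0x9E38 = 0x128C5 → wrap carry → 0x28C6
  0x28C6 + 0x8F47 = 0x0B80D
One's-complement sum = 0xB80D.
Checksum = ~0xB80D & 0xFFFF = 0x47F2.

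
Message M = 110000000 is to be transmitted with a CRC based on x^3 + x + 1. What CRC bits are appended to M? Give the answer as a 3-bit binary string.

Append 3 zeros: 110000000000. Divide by 1011 (XOR where the leading bit is 1):
  pos 0: 1100 XOR 1011 = 0111
  pos 1: 1110 XOR 1011 = 0101
  pos 2: 1010 XOR 1011 = 0001
  pos 5: 1000 XOR 1011 = 0011
  pos 7: 1100 XOR 1011 = 0111
  pos 8: 1110 XOR 1011 = 0101
Remainder (last 3 bits) = 101. This is the CRC / FCS.

101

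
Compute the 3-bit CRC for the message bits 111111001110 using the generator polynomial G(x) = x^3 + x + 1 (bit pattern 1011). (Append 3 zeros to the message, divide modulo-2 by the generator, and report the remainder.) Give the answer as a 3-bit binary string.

Append 3 zeros: 111111001110000. Divide by 1011 (XOR where the leading bit is 1):
  pos 0: 1111 XOR 1011 = 0100
  pos 1: 1001 XOR 1011 = 0010
  pos 3: 1010 XOR 1011 = 0001
  pos 6: 1011 XOR 1011 = 0000
  pos 10: 1000 XOR 1011 = 0011
Remainder (last 3 bits) = 110. This is the CRC / FCS.

110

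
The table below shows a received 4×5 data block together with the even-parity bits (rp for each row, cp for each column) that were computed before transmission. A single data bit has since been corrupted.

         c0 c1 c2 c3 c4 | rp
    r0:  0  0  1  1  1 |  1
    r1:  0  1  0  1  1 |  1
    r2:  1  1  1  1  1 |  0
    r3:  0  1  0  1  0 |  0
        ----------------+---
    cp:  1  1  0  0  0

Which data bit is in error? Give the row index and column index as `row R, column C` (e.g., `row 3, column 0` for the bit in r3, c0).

row 2, column 4

Recompute each row's even parity and compare to rp:
  r0: data parity 1, sent rp 1 → ok
  r1: data parity 1, sent rp 1 → ok
  r2: data parity 1, sent rp 0 → mismatch
  r3: data parity 0, sent rp 0 → ok
Recompute each column's even parity and compare to cp:
  c0: data parity 1, sent cp 1 → ok
  c1: data parity 1, sent cp 1 → ok
  c2: data parity 0, sent cp 0 → ok
  c3: data parity 0, sent cp 0 → ok
  c4: data parity 1, sent cp 0 → mismatch
Exactly one row (r2) and one column (c4) fail → the flipped bit is at their intersection.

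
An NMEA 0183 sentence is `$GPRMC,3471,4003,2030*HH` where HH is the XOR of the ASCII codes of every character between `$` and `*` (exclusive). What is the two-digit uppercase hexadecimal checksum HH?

60

XOR the ASCII codes of the payload characters:
  'G' = 0x47 → acc = 0x47
  'P' = 0x50 → acc = 0x17
  'R' = 0x52 → acc = 0x45
  'M' = 0x4D → acc = 0x08
  'C' = 0x43 → acc = 0x4B
  ',' = 0x2C → acc = 0x67
  '3' = 0x33 → acc = 0x54
  '4' = 0x34 → acc = 0x60
  '7' = 0x37 → acc = 0x57
  '1' = 0x31 → acc = 0x66
  ',' = 0x2C → acc = 0x4A
  '4' = 0x34 → acc = 0x7E
  '0' = 0x30 → acc = 0x4E
  '0' = 0x30 → acc = 0x7E
  '3' = 0x33 → acc = 0x4D
  ',' = 0x2C → acc = 0x61
  '2' = 0x32 → acc = 0x53
  '0' = 0x30 → acc = 0x63
  '3' = 0x33 → acc = 0x50
  '0' = 0x30 → acc = 0x60
Checksum = 0x60.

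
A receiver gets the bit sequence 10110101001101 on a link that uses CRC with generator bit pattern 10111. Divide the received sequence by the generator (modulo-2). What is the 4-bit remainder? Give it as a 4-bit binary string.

0000

Modulo-2 division of 10110101001101 by 10111:
  pos 0: 10110 XOR 10111 = 00001
  pos 4: 11010 XOR 10111 = 01101
  pos 5: 11010 XOR 10111 = 01101
  pos 6: 11011 XOR 10111 = 01100
  pos 7: 11001 XOR 10111 = 01110
  pos 8: 11100 XOR 10111 = 01011
  pos 9: 10111 XOR 10111 = 00000
Remainder = 0000 (zero — the frame passes the CRC check).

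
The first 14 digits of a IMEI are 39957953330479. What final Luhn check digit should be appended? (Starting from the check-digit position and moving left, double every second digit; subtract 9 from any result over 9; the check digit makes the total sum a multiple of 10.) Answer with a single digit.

Partial digits right→left: 9 7 4 0 3 3 3 5 9 7 5 9 9 3
Double every second digit counting from the check-digit position (so the 1st, 3rd, 5th, ... of the partial from the right).
  doubled (with −9 where >9): 9 8 6 6 9 1 9 → sum 48
  kept as-is: 7 0 3 5 7 9 3 → sum 34
Total = 48 + 34 = 82.
Check digit = (10 − (82 mod 10)) mod 10 = 8.

8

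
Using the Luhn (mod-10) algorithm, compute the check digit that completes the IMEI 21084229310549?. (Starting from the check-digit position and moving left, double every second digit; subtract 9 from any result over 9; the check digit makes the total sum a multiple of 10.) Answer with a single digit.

1

Partial digits right→left: 9 4 5 0 1 3 9 2 2 4 8 0 1 2
Double every second digit counting from the check-digit position (so the 1st, 3rd, 5th, ... of the partial from the right).
  doubled (with −9 where >9): 9 1 2 9 4 7 2 → sum 34
  kept as-is: 4 0 3 2 4 0 2 → sum 15
Total = 34 + 15 = 49.
Check digit = (10 − (49 mod 10)) mod 10 = 1.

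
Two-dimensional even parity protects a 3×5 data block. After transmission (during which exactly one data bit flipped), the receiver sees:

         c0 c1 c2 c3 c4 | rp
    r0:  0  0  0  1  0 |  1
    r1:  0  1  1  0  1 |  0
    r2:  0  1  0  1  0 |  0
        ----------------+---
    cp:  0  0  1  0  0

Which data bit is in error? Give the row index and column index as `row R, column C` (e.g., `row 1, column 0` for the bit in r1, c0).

row 1, column 4

Recompute each row's even parity and compare to rp:
  r0: data parity 1, sent rp 1 → ok
  r1: data parity 1, sent rp 0 → mismatch
  r2: data parity 0, sent rp 0 → ok
Recompute each column's even parity and compare to cp:
  c0: data parity 0, sent cp 0 → ok
  c1: data parity 0, sent cp 0 → ok
  c2: data parity 1, sent cp 1 → ok
  c3: data parity 0, sent cp 0 → ok
  c4: data parity 1, sent cp 0 → mismatch
Exactly one row (r1) and one column (c4) fail → the flipped bit is at their intersection.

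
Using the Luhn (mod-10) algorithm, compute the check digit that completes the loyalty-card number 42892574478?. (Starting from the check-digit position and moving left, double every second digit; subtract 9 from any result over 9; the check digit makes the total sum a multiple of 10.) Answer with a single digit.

Partial digits right→left: 8 7 4 4 7 5 2 9 8 2 4
Double every second digit counting from the check-digit position (so the 1st, 3rd, 5th, ... of the partial from the right).
  doubled (with −9 where >9): 7 8 5 4 7 8 → sum 39
  kept as-is: 7 4 5 9 2 → sum 27
Total = 39 + 27 = 66.
Check digit = (10 − (66 mod 10)) mod 10 = 4.

4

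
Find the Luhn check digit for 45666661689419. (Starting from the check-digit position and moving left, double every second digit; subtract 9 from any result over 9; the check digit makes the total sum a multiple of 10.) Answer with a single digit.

9

Partial digits right→left: 9 1 4 9 8 6 1 6 6 6 6 6 5 4
Double every second digit counting from the check-digit position (so the 1st, 3rd, 5th, ... of the partial from the right).
  doubled (with −9 where >9): 9 8 7 2 3 3 1 → sum 33
  kept as-is: 1 9 6 6 6 6 4 → sum 38
Total = 33 + 38 = 71.
Check digit = (10 − (71 mod 10)) mod 10 = 9.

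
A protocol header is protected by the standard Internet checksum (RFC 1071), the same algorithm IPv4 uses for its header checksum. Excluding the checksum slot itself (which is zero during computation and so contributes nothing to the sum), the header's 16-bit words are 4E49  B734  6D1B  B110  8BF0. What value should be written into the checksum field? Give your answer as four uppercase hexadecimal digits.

5065

One's-complement addition (fold any carry out of bit 15 back into bit 0):
  0x4E49 + 0xB734 = 0x1057D → wrap carry → 0x057E
  0x057E + 0x6D1B = 0x07299
  0x7299 + 0xB110 = 0x123A9 → wrap carry → 0x23AA
  0x23AA + 0x8BF0 = 0x0AF9A
One's-complement sum = 0xAF9A.
Checksum = ~0xAF9A & 0xFFFF = 0x5065.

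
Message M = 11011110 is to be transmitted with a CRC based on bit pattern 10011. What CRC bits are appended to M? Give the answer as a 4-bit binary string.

Append 4 zeros: 110111100000. Divide by 10011 (XOR where the leading bit is 1):
  pos 0: 11011 XOR 10011 = 01000
  pos 1: 10001 XOR 10011 = 00010
  pos 4: 10100 XOR 10011 = 00111
  pos 6: 11100 XOR 10011 = 01111
  pos 7: 11110 XOR 10011 = 01101
Remainder (last 4 bits) = 1101. This is the CRC / FCS.

1101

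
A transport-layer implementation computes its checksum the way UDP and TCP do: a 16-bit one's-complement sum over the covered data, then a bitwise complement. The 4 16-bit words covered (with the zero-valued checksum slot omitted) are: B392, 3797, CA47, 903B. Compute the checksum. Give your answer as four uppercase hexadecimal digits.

BA52

One's-complement addition (fold any carry out of bit 15 back into bit 0):
  0xB392 + 0x3797 = 0x0EB29
  0xEB29 + 0xCA47 = 0x1B570 → wrap carry → 0xB571
  0xB571 + 0x903B = 0x145AC → wrap carry → 0x45AD
One's-complement sum = 0x45AD.
Checksum = ~0x45AD & 0xFFFF = 0xBA52.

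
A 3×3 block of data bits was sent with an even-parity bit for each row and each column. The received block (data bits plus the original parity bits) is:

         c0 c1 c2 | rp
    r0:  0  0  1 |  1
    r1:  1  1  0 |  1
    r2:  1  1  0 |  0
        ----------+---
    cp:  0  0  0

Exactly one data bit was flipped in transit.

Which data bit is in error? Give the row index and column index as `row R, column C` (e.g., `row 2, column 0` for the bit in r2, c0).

row 1, column 2

Recompute each row's even parity and compare to rp:
  r0: data parity 1, sent rp 1 → ok
  r1: data parity 0, sent rp 1 → mismatch
  r2: data parity 0, sent rp 0 → ok
Recompute each column's even parity and compare to cp:
  c0: data parity 0, sent cp 0 → ok
  c1: data parity 0, sent cp 0 → ok
  c2: data parity 1, sent cp 0 → mismatch
Exactly one row (r1) and one column (c2) fail → the flipped bit is at their intersection.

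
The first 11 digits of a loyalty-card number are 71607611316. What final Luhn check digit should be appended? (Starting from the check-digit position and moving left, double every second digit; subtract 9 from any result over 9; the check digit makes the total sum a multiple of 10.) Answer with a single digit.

Partial digits right→left: 6 1 3 1 1 6 7 0 6 1 7
Double every second digit counting from the check-digit position (so the 1st, 3rd, 5th, ... of the partial from the right).
  doubled (with −9 where >9): 3 6 2 5 3 5 → sum 24
  kept as-is: 1 1 6 0 1 → sum 9
Total = 24 + 9 = 33.
Check digit = (10 − (33 mod 10)) mod 10 = 7.

7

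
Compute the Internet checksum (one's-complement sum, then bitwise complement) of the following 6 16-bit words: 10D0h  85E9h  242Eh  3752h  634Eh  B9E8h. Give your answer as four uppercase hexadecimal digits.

One's-complement addition (fold any carry out of bit 15 back into bit 0):
  0x10D0 + 0x85E9 = 0x096B9
  0x96B9 + 0x242E = 0x0BAE7
  0xBAE7 + 0x3752 = 0x0F239
  0xF239 + 0x634E = 0x15587 → wrap carry → 0x5588
  0x5588 + 0xB9E8 = 0x10F70 → wrap carry → 0x0F71
One's-complement sum = 0x0F71.
Checksum = ~0x0F71 & 0xFFFF = 0xF08E.

F08E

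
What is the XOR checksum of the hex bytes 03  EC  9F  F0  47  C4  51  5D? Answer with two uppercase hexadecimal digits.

XOR the bytes together:
  start with 0x03
  0x03 ⊕ 0xEC = 0xEF
  0xEF ⊕ 0x9F = 0x70
  0x70 ⊕ 0xF0 = 0x80
  0x80 ⊕ 0x47 = 0xC7
  0xC7 ⊕ 0xC4 = 0x03
  0x03 ⊕ 0x51 = 0x52
  0x52 ⊕ 0x5D = 0x0F

0F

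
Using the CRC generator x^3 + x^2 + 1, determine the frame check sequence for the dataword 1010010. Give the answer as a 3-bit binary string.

Append 3 zeros: 1010010000. Divide by 1101 (XOR where the leading bit is 1):
  pos 0: 1010 XOR 1101 = 0111
  pos 1: 1110 XOR 1101 = 0011
  pos 3: 1110 XOR 1101 = 0011
  pos 5: 1100 XOR 1101 = 0001
Remainder (last 3 bits) = 010. This is the CRC / FCS.

010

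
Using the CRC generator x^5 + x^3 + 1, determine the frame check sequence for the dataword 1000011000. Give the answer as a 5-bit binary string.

Append 5 zeros: 100001100000000. Divide by 101001 (XOR where the leading bit is 1):
  pos 0: 100001 XOR 101001 = 001000
  pos 2: 100010 XOR 101001 = 001011
  pos 4: 101100 XOR 101001 = 000101
  pos 7: 101000 XOR 101001 = 000001
Remainder (last 5 bits) = 00100. This is the CRC / FCS.

00100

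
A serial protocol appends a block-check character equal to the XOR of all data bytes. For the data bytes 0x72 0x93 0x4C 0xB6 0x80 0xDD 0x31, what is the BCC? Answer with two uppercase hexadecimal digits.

77

XOR the bytes together:
  start with 0x72
  0x72 ⊕ 0x93 = 0xE1
  0xE1 ⊕ 0x4C = 0xAD
  0xAD ⊕ 0xB6 = 0x1B
  0x1B ⊕ 0x80 = 0x9B
  0x9B ⊕ 0xDD = 0x46
  0x46 ⊕ 0x31 = 0x77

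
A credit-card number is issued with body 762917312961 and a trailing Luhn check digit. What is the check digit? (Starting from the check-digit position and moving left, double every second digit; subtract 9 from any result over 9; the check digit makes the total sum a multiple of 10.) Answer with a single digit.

Partial digits right→left: 1 6 9 2 1 3 7 1 9 2 6 7
Double every second digit counting from the check-digit position (so the 1st, 3rd, 5th, ... of the partial from the right).
  doubled (with −9 where >9): 2 9 2 5 9 3 → sum 30
  kept as-is: 6 2 3 1 2 7 → sum 21
Total = 30 + 21 = 51.
Check digit = (10 − (51 mod 10)) mod 10 = 9.

9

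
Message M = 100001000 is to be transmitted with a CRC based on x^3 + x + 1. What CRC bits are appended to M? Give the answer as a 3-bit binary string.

Append 3 zeros: 100001000000. Divide by 1011 (XOR where the leading bit is 1):
  pos 0: 1000 XOR 1011 = 0011
  pos 2: 1101 XOR 1011 = 0110
  pos 3: 1100 XOR 1011 = 0111
  pos 4: 1110 XOR 1011 = 0101
  pos 5: 1010 XOR 1011 = 0001
  pos 8: 1000 XOR 1011 = 0011
Remainder (last 3 bits) = 011. This is the CRC / FCS.

011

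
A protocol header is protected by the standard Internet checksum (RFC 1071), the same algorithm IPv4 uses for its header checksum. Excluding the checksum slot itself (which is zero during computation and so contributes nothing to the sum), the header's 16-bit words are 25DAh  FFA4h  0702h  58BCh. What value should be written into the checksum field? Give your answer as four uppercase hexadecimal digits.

7AC2

One's-complement addition (fold any carry out of bit 15 back into bit 0):
  0x25DA + 0xFFA4 = 0x1257E → wrap carry → 0x257F
  0x257F + 0x0702 = 0x02C81
  0x2C81 + 0x58BC = 0x0853D
One's-complement sum = 0x853D.
Checksum = ~0x853D & 0xFFFF = 0x7AC2.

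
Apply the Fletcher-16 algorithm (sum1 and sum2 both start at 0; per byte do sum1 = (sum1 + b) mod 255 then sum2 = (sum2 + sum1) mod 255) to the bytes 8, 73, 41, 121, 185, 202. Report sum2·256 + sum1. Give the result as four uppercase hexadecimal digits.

Running sums (mod 255):
  after byte 0 (8): sum1=8, sum2=8
  after byte 1 (73): sum1=81, sum2=89
  after byte 2 (41): sum1=122, sum2=211
  after byte 3 (121): sum1=243, sum2=199
  after byte 4 (185): sum1=173, sum2=117
  after byte 5 (202): sum1=120, sum2=237
Checksum = sum2·256 + sum1 = 237·256 + 120 = 60792 = 0xED78.

ED78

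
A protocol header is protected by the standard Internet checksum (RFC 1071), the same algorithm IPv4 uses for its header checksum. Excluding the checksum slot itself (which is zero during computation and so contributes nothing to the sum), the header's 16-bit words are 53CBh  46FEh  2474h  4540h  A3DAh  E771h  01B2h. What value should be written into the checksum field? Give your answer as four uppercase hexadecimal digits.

6E83

One's-complement addition (fold any carry out of bit 15 back into bit 0):
  0x53CB + 0x46FE = 0x09AC9
  0x9AC9 + 0x2474 = 0x0BF3D
  0xBF3D + 0x4540 = 0x1047D → wrap carry → 0x047E
  0x047E + 0xA3DA = 0x0A858
  0xA858 + 0xE771 = 0x18FC9 → wrap carry → 0x8FCA
  0x8FCA + 0x01B2 = 0x0917C
One's-complement sum = 0x917C.
Checksum = ~0x917C & 0xFFFF = 0x6E83.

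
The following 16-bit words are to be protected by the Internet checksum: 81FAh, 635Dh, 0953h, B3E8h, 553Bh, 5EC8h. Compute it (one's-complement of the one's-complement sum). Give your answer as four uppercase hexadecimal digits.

A968

One's-complement addition (fold any carry out of bit 15 back into bit 0):
  0x81FA + 0x635D = 0x0E557
  0xE557 + 0x0953 = 0x0EEAA
  0xEEAA + 0xB3E8 = 0x1A292 → wrap carry → 0xA293
  0xA293 + 0x553B = 0x0F7CE
  0xF7CE + 0x5EC8 = 0x15696 → wrap carry → 0x5697
One's-complement sum = 0x5697.
Checksum = ~0x5697 & 0xFFFF = 0xA968.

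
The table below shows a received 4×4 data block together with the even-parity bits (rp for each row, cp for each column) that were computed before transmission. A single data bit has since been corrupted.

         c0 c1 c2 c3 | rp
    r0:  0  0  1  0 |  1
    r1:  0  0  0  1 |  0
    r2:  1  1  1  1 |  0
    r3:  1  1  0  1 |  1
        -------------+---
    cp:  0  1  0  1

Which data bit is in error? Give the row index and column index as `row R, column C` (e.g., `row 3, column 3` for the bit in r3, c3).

row 1, column 1

Recompute each row's even parity and compare to rp:
  r0: data parity 1, sent rp 1 → ok
  r1: data parity 1, sent rp 0 → mismatch
  r2: data parity 0, sent rp 0 → ok
  r3: data parity 1, sent rp 1 → ok
Recompute each column's even parity and compare to cp:
  c0: data parity 0, sent cp 0 → ok
  c1: data parity 0, sent cp 1 → mismatch
  c2: data parity 0, sent cp 0 → ok
  c3: data parity 1, sent cp 1 → ok
Exactly one row (r1) and one column (c1) fail → the flipped bit is at their intersection.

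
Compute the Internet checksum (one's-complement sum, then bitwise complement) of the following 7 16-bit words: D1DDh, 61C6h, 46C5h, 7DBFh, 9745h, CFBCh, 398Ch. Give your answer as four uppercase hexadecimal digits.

One's-complement addition (fold any carry out of bit 15 back into bit 0):
  0xD1DD + 0x61C6 = 0x133A3 → wrap carry → 0x33A4
  0x33A4 + 0x46C5 = 0x07A69
  0x7A69 + 0x7DBF = 0x0F828
  0xF828 + 0x9745 = 0x18F6D → wrap carry → 0x8F6E
  0x8F6E + 0xCFBC = 0x15F2A → wrap carry → 0x5F2B
  0x5F2B + 0x398C = 0x098B7
One's-complement sum = 0x98B7.
Checksum = ~0x98B7 & 0xFFFF = 0x6748.

6748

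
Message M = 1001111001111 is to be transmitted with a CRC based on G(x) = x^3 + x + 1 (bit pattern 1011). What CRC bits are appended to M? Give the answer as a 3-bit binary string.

011

Append 3 zeros: 1001111001111000. Divide by 1011 (XOR where the leading bit is 1):
  pos 0: 1001 XOR 1011 = 0010
  pos 2: 1011 XOR 1011 = 0000
  pos 6: 1001 XOR 1011 = 0010
  pos 8: 1011 XOR 1011 = 0000
  pos 12: 1000 XOR 1011 = 0011
Remainder (last 3 bits) = 011. This is the CRC / FCS.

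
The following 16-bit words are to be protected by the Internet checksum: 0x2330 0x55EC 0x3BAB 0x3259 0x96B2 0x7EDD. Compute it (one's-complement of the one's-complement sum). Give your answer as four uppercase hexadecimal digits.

One's-complement addition (fold any carry out of bit 15 back into bit 0):
  0x2330 + 0x55EC = 0x0791C
  0x791C + 0x3BAB = 0x0B4C7
  0xB4C7 + 0x3259 = 0x0E720
  0xE720 + 0x96B2 = 0x17DD2 → wrap carry → 0x7DD3
  0x7DD3 + 0x7EDD = 0x0FCB0
One's-complement sum = 0xFCB0.
Checksum = ~0xFCB0 & 0xFFFF = 0x034F.

034F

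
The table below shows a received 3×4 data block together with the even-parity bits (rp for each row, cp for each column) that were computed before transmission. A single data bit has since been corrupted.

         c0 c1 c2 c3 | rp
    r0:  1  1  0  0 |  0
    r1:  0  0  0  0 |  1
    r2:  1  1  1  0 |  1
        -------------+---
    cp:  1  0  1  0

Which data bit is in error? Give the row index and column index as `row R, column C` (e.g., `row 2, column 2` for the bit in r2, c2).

row 1, column 0

Recompute each row's even parity and compare to rp:
  r0: data parity 0, sent rp 0 → ok
  r1: data parity 0, sent rp 1 → mismatch
  r2: data parity 1, sent rp 1 → ok
Recompute each column's even parity and compare to cp:
  c0: data parity 0, sent cp 1 → mismatch
  c1: data parity 0, sent cp 0 → ok
  c2: data parity 1, sent cp 1 → ok
  c3: data parity 0, sent cp 0 → ok
Exactly one row (r1) and one column (c0) fail → the flipped bit is at their intersection.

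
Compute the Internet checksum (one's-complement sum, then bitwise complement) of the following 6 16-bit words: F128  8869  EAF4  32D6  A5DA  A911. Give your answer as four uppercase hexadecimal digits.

19B6

One's-complement addition (fold any carry out of bit 15 back into bit 0):
  0xF128 + 0x8869 = 0x17991 → wrap carry → 0x7992
  0x7992 + 0xEAF4 = 0x16486 → wrap carry → 0x6487
  0x6487 + 0x32D6 = 0x0975D
  0x975D + 0xA5DA = 0x13D37 → wrap carry → 0x3D38
  0x3D38 + 0xA911 = 0x0E649
One's-complement sum = 0xE649.
Checksum = ~0xE649 & 0xFFFF = 0x19B6.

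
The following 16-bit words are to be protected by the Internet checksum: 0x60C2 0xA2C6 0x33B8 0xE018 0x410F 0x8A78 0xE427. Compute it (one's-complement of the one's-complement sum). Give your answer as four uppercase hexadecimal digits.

One's-complement addition (fold any carry out of bit 15 back into bit 0):
  0x60C2 + 0xA2C6 = 0x10388 → wrap carry → 0x0389
  0x0389 + 0x33B8 = 0x03741
  0x3741 + 0xE018 = 0x11759 → wrap carry → 0x175A
  0x175A + 0x410F = 0x05869
  0x5869 + 0x8A78 = 0x0E2E1
  0xE2E1 + 0xE427 = 0x1C708 → wrap carry → 0xC709
One's-complement sum = 0xC709.
Checksum = ~0xC709 & 0xFFFF = 0x38F6.

38F6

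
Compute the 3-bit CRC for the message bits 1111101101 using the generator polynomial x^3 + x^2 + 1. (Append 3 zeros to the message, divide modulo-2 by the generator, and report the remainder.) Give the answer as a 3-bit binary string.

111

Append 3 zeros: 1111101101000. Divide by 1101 (XOR where the leading bit is 1):
  pos 0: 1111 XOR 1101 = 0010
  pos 2: 1010 XOR 1101 = 0111
  pos 3: 1111 XOR 1101 = 0010
  pos 5: 1010 XOR 1101 = 0111
  pos 6: 1111 XOR 1101 = 0010
  pos 8: 1000 XOR 1101 = 0101
  pos 9: 1010 XOR 1101 = 0111
Remainder (last 3 bits) = 111. This is the CRC / FCS.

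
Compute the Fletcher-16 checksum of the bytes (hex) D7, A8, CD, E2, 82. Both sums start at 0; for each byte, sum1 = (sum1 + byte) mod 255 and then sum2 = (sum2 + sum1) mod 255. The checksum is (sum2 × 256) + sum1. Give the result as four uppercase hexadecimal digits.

Running sums (mod 255):
  after byte 0 (D7): sum1=215, sum2=215
  after byte 1 (A8): sum1=128, sum2=88
  after byte 2 (CD): sum1=78, sum2=166
  after byte 3 (E2): sum1=49, sum2=215
  after byte 4 (82): sum1=179, sum2=139
Checksum = sum2·256 + sum1 = 139·256 + 179 = 35763 = 0x8BB3.

8BB3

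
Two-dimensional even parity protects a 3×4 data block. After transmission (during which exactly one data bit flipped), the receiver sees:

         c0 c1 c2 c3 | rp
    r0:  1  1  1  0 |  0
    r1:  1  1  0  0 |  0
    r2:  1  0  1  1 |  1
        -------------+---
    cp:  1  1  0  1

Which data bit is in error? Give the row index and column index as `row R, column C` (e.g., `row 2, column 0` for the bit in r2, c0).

Recompute each row's even parity and compare to rp:
  r0: data parity 1, sent rp 0 → mismatch
  r1: data parity 0, sent rp 0 → ok
  r2: data parity 1, sent rp 1 → ok
Recompute each column's even parity and compare to cp:
  c0: data parity 1, sent cp 1 → ok
  c1: data parity 0, sent cp 1 → mismatch
  c2: data parity 0, sent cp 0 → ok
  c3: data parity 1, sent cp 1 → ok
Exactly one row (r0) and one column (c1) fail → the flipped bit is at their intersection.

row 0, column 1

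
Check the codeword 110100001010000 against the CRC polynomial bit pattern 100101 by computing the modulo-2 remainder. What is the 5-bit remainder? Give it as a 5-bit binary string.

11100

Modulo-2 division of 110100001010000 by 100101:
  pos 0: 110100 XOR 100101 = 010001
  pos 1: 100010 XOR 100101 = 000111
  pos 4: 111010 XOR 100101 = 011111
  pos 5: 111111 XOR 100101 = 011010
  pos 6: 110100 XOR 100101 = 010001
  pos 7: 100010 XOR 100101 = 000111
Remainder = 11100 (nonzero — an error is detected).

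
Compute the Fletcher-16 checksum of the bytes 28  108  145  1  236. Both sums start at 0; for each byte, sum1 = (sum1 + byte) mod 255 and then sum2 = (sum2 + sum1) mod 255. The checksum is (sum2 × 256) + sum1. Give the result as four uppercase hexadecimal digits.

Running sums (mod 255):
  after byte 0 (28): sum1=28, sum2=28
  after byte 1 (108): sum1=136, sum2=164
  after byte 2 (145): sum1=26, sum2=190
  after byte 3 (1): sum1=27, sum2=217
  after byte 4 (236): sum1=8, sum2=225
Checksum = sum2·256 + sum1 = 225·256 + 8 = 57608 = 0xE108.

E108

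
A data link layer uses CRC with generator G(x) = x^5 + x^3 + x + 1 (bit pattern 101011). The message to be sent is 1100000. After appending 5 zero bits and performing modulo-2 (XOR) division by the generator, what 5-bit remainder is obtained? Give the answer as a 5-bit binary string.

11110

Append 5 zeros: 110000000000. Divide by 101011 (XOR where the leading bit is 1):
  pos 0: 110000 XOR 101011 = 011011
  pos 1: 110110 XOR 101011 = 011101
  pos 2: 111010 XOR 101011 = 010001
  pos 3: 100010 XOR 101011 = 001001
  pos 5: 100100 XOR 101011 = 001111
Remainder (last 5 bits) = 11110. This is the CRC / FCS.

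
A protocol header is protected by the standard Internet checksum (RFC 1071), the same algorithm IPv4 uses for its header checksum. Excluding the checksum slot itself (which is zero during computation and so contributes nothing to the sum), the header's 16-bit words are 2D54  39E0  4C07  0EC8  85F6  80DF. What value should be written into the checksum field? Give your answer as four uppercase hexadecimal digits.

One's-complement addition (fold any carry out of bit 15 back into bit 0):
  0x2D54 + 0x39E0 = 0x06734
  0x6734 + 0x4C07 = 0x0B33B
  0xB33B + 0x0EC8 = 0x0C203
  0xC203 + 0x85F6 = 0x147F9 → wrap carry → 0x47FA
  0x47FA + 0x80DF = 0x0C8D9
One's-complement sum = 0xC8D9.
Checksum = ~0xC8D9 & 0xFFFF = 0x3726.

3726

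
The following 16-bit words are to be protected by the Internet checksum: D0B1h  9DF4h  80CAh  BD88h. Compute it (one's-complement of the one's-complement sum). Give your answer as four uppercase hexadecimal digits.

5306

One's-complement addition (fold any carry out of bit 15 back into bit 0):
  0xD0B1 + 0x9DF4 = 0x16EA5 → wrap carry → 0x6EA6
  0x6EA6 + 0x80CA = 0x0EF70
  0xEF70 + 0xBD88 = 0x1ACF8 → wrap carry → 0xACF9
One's-complement sum = 0xACF9.
Checksum = ~0xACF9 & 0xFFFF = 0x5306.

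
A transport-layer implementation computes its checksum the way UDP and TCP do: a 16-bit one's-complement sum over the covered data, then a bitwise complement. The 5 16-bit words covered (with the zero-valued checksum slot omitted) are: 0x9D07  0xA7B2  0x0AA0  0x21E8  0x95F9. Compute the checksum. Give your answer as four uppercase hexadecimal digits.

One's-complement addition (fold any carry out of bit 15 back into bit 0):
  0x9D07 + 0xA7B2 = 0x144B9 → wrap carry → 0x44BA
  0x44BA + 0x0AA0 = 0x04F5A
  0x4F5A + 0x21E8 = 0x07142
  0x7142 + 0x95F9 = 0x1073B → wrap carry → 0x073C
One's-complement sum = 0x073C.
Checksum = ~0x073C & 0xFFFF = 0xF8C3.

F8C3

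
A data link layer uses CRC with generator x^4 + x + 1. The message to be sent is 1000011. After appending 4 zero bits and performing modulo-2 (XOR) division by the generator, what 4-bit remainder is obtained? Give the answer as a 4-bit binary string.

Append 4 zeros: 10000110000. Divide by 10011 (XOR where the leading bit is 1):
  pos 0: 10000 XOR 10011 = 00011
  pos 3: 11110 XOR 10011 = 01101
  pos 4: 11010 XOR 10011 = 01001
  pos 5: 10010 XOR 10011 = 00001
Remainder (last 4 bits) = 0010. This is the CRC / FCS.

0010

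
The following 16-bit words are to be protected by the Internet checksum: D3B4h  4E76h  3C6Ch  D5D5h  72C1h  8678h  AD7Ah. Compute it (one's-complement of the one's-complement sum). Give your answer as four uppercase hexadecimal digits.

One's-complement addition (fold any carry out of bit 15 back into bit 0):
  0xD3B4 + 0x4E76 = 0x1222A → wrap carry → 0x222B
  0x222B + 0x3C6C = 0x05E97
  0x5E97 + 0xD5D5 = 0x1346C → wrap carry → 0x346D
  0x346D + 0x72C1 = 0x0A72E
  0xA72E + 0x8678 = 0x12DA6 → wrap carry → 0x2DA7
  0x2DA7 + 0xAD7A = 0x0DB21
One's-complement sum = 0xDB21.
Checksum = ~0xDB21 & 0xFFFF = 0x24DE.

24DE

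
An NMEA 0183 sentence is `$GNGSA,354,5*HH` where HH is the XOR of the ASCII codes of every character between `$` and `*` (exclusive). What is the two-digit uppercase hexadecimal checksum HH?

5B

XOR the ASCII codes of the payload characters:
  'G' = 0x47 → acc = 0x47
  'N' = 0x4E → acc = 0x09
  'G' = 0x47 → acc = 0x4E
  'S' = 0x53 → acc = 0x1D
  'A' = 0x41 → acc = 0x5C
  ',' = 0x2C → acc = 0x70
  '3' = 0x33 → acc = 0x43
  '5' = 0x35 → acc = 0x76
  '4' = 0x34 → acc = 0x42
  ',' = 0x2C → acc = 0x6E
  '5' = 0x35 → acc = 0x5B
Checksum = 0x5B.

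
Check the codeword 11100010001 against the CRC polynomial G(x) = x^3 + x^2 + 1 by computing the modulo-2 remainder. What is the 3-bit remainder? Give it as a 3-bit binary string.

101

Modulo-2 division of 11100010001 by 1101:
  pos 0: 1110 XOR 1101 = 0011
  pos 2: 1100 XOR 1101 = 0001
  pos 5: 1100 XOR 1101 = 0001
Remainder = 101 (nonzero — an error is detected).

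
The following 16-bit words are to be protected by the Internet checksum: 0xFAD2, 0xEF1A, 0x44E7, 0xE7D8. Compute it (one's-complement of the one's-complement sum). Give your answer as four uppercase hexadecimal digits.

One's-complement addition (fold any carry out of bit 15 back into bit 0):
  0xFAD2 + 0xEF1A = 0x1E9EC → wrap carry → 0xE9ED
  0xE9ED + 0x44E7 = 0x12ED4 → wrap carry → 0x2ED5
  0x2ED5 + 0xE7D8 = 0x116AD → wrap carry → 0x16AE
One's-complement sum = 0x16AE.
Checksum = ~0x16AE & 0xFFFF = 0xE951.

E951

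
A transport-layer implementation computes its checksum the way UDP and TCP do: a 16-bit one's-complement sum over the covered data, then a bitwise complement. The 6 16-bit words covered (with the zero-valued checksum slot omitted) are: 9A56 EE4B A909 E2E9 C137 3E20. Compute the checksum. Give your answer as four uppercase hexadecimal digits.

One's-complement addition (fold any carry out of bit 15 back into bit 0):
  0x9A56 + 0xEE4B = 0x188A1 → wrap carry → 0x88A2
  0x88A2 + 0xA909 = 0x131AB → wrap carry → 0x31AC
  0x31AC + 0xE2E9 = 0x11495 → wrap carry → 0x1496
  0x1496 + 0xC137 = 0x0D5CD
  0xD5CD + 0x3E20 = 0x113ED → wrap carry → 0x13EE
One's-complement sum = 0x13EE.
Checksum = ~0x13EE & 0xFFFF = 0xEC11.

EC11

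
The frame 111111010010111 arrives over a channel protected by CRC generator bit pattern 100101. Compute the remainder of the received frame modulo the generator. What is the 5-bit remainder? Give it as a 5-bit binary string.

Modulo-2 division of 111111010010111 by 100101:
  pos 0: 111111 XOR 100101 = 011010
  pos 1: 110100 XOR 100101 = 010001
  pos 2: 100011 XOR 100101 = 000110
  pos 5: 110001 XOR 100101 = 010100
  pos 6: 101000 XOR 100101 = 001101
  pos 8: 110111 XOR 100101 = 010010
  pos 9: 100101 XOR 100101 = 000000
Remainder = 00000 (zero — the frame passes the CRC check).

00000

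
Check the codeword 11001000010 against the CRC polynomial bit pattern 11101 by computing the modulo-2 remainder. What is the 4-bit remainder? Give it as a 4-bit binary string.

Modulo-2 division of 11001000010 by 11101:
  pos 0: 11001 XOR 11101 = 00100
  pos 2: 10000 XOR 11101 = 01101
  pos 3: 11010 XOR 11101 = 00111
  pos 5: 11101 XOR 11101 = 00000
Remainder = 0000 (zero — the frame passes the CRC check).

0000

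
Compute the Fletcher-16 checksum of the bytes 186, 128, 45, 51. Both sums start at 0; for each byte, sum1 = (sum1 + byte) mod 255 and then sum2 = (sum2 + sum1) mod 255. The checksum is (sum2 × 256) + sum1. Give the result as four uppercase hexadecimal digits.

Running sums (mod 255):
  after byte 0 (186): sum1=186, sum2=186
  after byte 1 (128): sum1=59, sum2=245
  after byte 2 (45): sum1=104, sum2=94
  after byte 3 (51): sum1=155, sum2=249
Checksum = sum2·256 + sum1 = 249·256 + 155 = 63899 = 0xF99B.

F99B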